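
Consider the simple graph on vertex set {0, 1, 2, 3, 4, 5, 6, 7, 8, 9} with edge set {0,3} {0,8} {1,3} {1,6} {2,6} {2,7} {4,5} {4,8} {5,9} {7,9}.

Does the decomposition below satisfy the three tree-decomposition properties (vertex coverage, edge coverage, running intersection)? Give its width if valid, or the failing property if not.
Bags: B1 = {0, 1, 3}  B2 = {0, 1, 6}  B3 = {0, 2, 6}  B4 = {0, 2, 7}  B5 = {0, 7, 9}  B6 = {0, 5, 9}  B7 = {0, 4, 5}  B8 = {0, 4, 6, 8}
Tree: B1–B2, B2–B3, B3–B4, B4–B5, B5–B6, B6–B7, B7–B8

A tree decomposition must satisfy three properties: every vertex lies in some bag; for every edge, both endpoints lie together in some bag; and for every vertex, the bags containing it form a connected subtree. Here bags containing vertex 6 are not connected in the tree, so the decomposition is invalid.

No — bags containing vertex 6 are not connected in the tree.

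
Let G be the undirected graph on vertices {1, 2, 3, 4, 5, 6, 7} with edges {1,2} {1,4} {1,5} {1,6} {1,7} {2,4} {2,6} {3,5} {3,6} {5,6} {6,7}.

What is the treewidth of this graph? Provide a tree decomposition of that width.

The largest bag has 3 vertices, giving width 2; this decomposition certifies tw(G) ≤ 2. Conversely, {1, 2, 4} is a clique of size 3, and the vertices of any clique must share a bag in every tree decomposition; so some bag has ≥ 3 vertices and tw(G) ≥ 2. Combining the bounds, tw(G) = 2.

Treewidth 2.
One optimal decomposition is:
Bags: B1 = {1, 2, 6}  B2 = {1, 5, 6}  B3 = {1, 2, 4}  B4 = {1, 6, 7}  B5 = {3, 5, 6}
Tree: B1–B2, B1–B3, B1–B4, B2–B5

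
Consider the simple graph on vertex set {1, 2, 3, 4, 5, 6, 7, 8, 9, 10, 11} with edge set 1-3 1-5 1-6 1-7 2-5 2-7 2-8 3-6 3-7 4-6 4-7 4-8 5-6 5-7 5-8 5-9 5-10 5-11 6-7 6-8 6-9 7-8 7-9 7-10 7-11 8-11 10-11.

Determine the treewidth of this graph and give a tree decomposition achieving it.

Each bag holds 4 vertices, so the decomposition has width 3, which upper-bounds the treewidth. On the other hand G contains the 4-clique {1, 3, 6, 7}. A clique must lie in a single bag of any decomposition, so no decomposition can have width below 3. Therefore the treewidth is 3.

Treewidth 3.
One such decomposition:
Bags: B1 = {5, 6, 7, 8}  B2 = {1, 5, 6, 7}  B3 = {5, 7, 8, 11}  B4 = {1, 3, 6, 7}  B5 = {5, 7, 10, 11}  B6 = {2, 5, 7, 8}  B7 = {5, 6, 7, 9}  B8 = {4, 6, 7, 8}
Tree: B1–B2, B1–B3, B2–B4, B3–B5, B3–B6, B1–B7, B1–B8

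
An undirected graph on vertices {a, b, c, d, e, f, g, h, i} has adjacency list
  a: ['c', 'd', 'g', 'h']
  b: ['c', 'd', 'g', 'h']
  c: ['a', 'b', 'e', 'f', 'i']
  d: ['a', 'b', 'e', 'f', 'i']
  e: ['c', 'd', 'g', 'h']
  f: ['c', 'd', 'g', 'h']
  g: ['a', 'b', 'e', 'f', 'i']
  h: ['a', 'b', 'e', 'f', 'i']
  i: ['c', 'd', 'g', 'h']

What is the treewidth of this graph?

A width-4 tree decomposition is:
Bags: B1 = {c, d, e, g, h}  B2 = {c, d, f, g, h}  B3 = {c, d, g, h, i}  B4 = {b, c, d, g, h}  B5 = {a, c, d, g, h}
Tree: B1–B2, B2–B3, B3–B4, B4–B5
The largest bag has 5 vertices, giving width 4; this decomposition certifies tw(G) ≤ 4. For the lower bound: the 5 vertex sets {d,e}, {f,g}, {h,i}, {c}, {b} are disjoint, each induces a connected subgraph, and every pair is joined by at least one edge of G. Contracting each set to a single vertex therefore yields K_{5} as a minor, and since treewidth is minor-monotone, tw(G) ≥ tw(K_{5}) = 4. Combining the bounds, tw(G) = 4.

4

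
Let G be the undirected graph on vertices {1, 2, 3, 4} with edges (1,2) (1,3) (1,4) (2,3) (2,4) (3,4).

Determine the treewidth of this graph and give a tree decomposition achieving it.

Treewidth 3.
Bags: B1 = {1, 2, 3, 4}
Tree: (single bag)

A single bag containing all 4 vertices is trivially a valid decomposition of width 3. Conversely, {1, 2, 3, 4} is a clique of size 4, and the vertices of any clique must share a bag in every tree decomposition; so some bag has ≥ 4 vertices and tw(G) ≥ 3. Therefore the treewidth is 3.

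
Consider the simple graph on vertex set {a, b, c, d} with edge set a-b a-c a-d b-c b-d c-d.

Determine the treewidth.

3

A width-3 tree decomposition is:
Bags: B1 = {a, b, c, d}
Tree: (single bag)
A single bag containing all 4 vertices is trivially a valid decomposition of width 3. Conversely, {a, b, c, d} is a clique of size 4, and the vertices of any clique must share a bag in every tree decomposition; so some bag has ≥ 4 vertices and tw(G) ≥ 3. Therefore the treewidth is 3.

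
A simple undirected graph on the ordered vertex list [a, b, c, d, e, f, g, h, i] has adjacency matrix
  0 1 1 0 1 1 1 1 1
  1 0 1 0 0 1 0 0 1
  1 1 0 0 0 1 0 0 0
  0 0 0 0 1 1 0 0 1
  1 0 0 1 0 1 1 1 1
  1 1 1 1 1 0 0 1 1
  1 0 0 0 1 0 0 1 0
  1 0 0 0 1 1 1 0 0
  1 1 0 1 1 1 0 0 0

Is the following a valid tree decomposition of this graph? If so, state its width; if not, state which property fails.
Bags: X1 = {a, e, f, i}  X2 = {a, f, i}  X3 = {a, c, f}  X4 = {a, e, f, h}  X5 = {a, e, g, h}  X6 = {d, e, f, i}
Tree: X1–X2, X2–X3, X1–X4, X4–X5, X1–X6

A tree decomposition must satisfy three properties: every vertex lies in some bag; for every edge, both endpoints lie together in some bag; and for every vertex, the bags containing it form a connected subtree. Here vertex b appears in no bag, so the decomposition is invalid.

No — vertex b appears in no bag.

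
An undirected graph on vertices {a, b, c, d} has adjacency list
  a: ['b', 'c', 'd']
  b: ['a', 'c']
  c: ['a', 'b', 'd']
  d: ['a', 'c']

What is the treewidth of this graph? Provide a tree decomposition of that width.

The largest bag has 3 vertices, giving width 2; this decomposition certifies tw(G) ≤ 2. Conversely, {a, c, d} is a clique of size 3, and the vertices of any clique must share a bag in every tree decomposition; so some bag has ≥ 3 vertices and tw(G) ≥ 2. Combining the bounds, tw(G) = 2.

Treewidth 2.
One such decomposition:
Bags: B1 = {a, b, c}  B2 = {a, c, d}
Tree: B1–B2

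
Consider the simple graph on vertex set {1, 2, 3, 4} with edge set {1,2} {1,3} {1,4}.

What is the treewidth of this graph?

A width-1 tree decomposition is:
Bags: B1 = {1, 2}  B2 = {1, 4}  B3 = {1, 3}
Tree: B1–B2, B1–B3
The largest bag has 2 vertices, giving width 1; this decomposition certifies tw(G) ≤ 1. G has an edge, so its treewidth is at least 1. Hence tw(G) = 1 exactly.

1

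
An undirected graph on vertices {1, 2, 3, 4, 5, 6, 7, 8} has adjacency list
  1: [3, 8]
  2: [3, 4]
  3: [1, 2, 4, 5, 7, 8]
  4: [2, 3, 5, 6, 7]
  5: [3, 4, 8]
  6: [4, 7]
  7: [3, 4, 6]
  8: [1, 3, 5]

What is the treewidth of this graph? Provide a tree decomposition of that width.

Treewidth 2.
Bags: B1 = {3, 4, 7}  B2 = {3, 4, 5}  B3 = {3, 5, 8}  B4 = {1, 3, 8}  B5 = {4, 6, 7}  B6 = {2, 3, 4}
Tree: B1–B2, B2–B3, B3–B4, B1–B5, B2–B6

Each bag holds 3 vertices, so the decomposition has width 2, which upper-bounds the treewidth. For the lower bound, the 3 vertices {1, 3, 8} are pairwise adjacent, and any tree decomposition puts a clique entirely inside one bag — forcing width ≥ 2. Combining the bounds, tw(G) = 2.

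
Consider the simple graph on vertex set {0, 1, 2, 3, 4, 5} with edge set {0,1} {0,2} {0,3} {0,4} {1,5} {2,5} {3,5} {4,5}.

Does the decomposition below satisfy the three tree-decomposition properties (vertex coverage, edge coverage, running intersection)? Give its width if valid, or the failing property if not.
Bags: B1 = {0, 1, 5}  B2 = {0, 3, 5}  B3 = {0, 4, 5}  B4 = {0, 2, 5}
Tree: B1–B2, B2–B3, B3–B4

Checking the three conditions: (i) the bags cover all of {0, 1, 2, 3, 4, 5}; (ii) for each edge, some bag contains both endpoints; (iii) the bags containing any fixed vertex form a subtree. All hold, so the decomposition is valid with width 3 − 1 = 2.

Yes; width 2.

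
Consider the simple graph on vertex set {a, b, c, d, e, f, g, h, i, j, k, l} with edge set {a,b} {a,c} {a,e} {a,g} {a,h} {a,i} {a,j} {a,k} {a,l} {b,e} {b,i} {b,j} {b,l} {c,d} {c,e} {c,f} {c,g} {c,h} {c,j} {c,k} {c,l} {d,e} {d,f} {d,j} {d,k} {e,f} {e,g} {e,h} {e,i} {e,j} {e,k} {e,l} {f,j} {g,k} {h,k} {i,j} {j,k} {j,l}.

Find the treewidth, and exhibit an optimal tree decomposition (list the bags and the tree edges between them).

Treewidth 4.
One optimal decomposition is:
Bags: B1 = {a, c, e, h, k}  B2 = {a, c, e, j, k}  B3 = {c, d, e, j, k}  B4 = {a, c, e, g, k}  B5 = {c, d, e, f, j}  B6 = {a, c, e, j, l}  B7 = {a, b, e, j, l}  B8 = {a, b, e, i, j}
Tree: B1–B2, B2–B3, B2–B4, B3–B5, B2–B6, B6–B7, B7–B8

Each bag holds 5 vertices, so the decomposition has width 4, which upper-bounds the treewidth. For the lower bound, the 5 vertices {c, d, e, f, j} are pairwise adjacent, and any tree decomposition puts a clique entirely inside one bag — forcing width ≥ 4. Combining the bounds, tw(G) = 4.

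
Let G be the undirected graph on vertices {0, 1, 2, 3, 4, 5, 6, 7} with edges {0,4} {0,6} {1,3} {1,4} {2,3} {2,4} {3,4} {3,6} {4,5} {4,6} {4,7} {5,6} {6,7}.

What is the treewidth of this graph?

A width-2 tree decomposition is:
Bags: B1 = {0, 4, 6}  B2 = {4, 6, 7}  B3 = {4, 5, 6}  B4 = {3, 4, 6}  B5 = {1, 3, 4}  B6 = {2, 3, 4}
Tree: B1–B2, B2–B3, B1–B4, B4–B5, B5–B6
The largest bag has 3 vertices, giving width 2; this decomposition certifies tw(G) ≤ 2. For the lower bound, the 3 vertices {1, 3, 4} are pairwise adjacent, and any tree decomposition puts a clique entirely inside one bag — forcing width ≥ 2. Hence tw(G) = 2 exactly.

2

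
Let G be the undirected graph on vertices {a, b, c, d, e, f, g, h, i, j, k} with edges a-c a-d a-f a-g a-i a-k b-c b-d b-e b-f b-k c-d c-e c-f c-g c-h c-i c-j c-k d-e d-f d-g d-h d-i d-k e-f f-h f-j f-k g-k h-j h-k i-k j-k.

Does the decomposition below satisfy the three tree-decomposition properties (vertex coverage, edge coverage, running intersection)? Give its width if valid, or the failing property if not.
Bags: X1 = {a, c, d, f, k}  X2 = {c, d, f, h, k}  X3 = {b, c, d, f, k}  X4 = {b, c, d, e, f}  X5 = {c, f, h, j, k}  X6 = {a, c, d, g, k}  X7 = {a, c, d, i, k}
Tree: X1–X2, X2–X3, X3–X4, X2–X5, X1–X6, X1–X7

Yes; width 4.

Checking the three conditions: (i) the bags cover all of {a, b, c, d, e, f, g, h, i, j, k}; (ii) for each edge, some bag contains both endpoints; (iii) the bags containing any fixed vertex form a subtree. All hold, so the decomposition is valid with width 5 − 1 = 4.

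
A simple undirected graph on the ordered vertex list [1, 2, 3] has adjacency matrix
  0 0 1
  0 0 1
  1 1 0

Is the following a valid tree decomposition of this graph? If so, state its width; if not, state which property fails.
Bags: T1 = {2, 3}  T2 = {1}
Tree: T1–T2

No — edge (3,1) lies in no bag.

A tree decomposition must satisfy three properties: every vertex lies in some bag; for every edge, both endpoints lie together in some bag; and for every vertex, the bags containing it form a connected subtree. Here edge (3,1) lies in no bag, so the decomposition is invalid.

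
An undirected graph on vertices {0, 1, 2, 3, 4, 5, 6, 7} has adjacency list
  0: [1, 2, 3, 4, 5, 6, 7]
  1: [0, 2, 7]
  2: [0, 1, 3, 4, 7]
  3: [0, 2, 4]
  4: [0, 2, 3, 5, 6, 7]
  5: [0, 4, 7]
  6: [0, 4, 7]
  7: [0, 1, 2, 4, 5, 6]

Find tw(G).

A width-3 tree decomposition is:
Bags: B1 = {0, 1, 2, 7}  B2 = {0, 2, 4, 7}  B3 = {0, 4, 6, 7}  B4 = {0, 4, 5, 7}  B5 = {0, 2, 3, 4}
Tree: B1–B2, B2–B3, B3–B4, B2–B5
Each bag holds 4 vertices, so the decomposition has width 3, which upper-bounds the treewidth. For the lower bound, the 4 vertices {0, 1, 2, 7} are pairwise adjacent, and any tree decomposition puts a clique entirely inside one bag — forcing width ≥ 3. Combining the bounds, tw(G) = 3.

3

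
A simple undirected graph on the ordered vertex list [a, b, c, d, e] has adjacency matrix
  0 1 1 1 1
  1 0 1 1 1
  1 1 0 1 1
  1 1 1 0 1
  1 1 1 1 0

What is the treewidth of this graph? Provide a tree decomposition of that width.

Treewidth 4.
Bags: B1 = {a, b, c, d, e}
Tree: (single bag)

With just one bag of size 5, the width is 5 − 1 = 4, so tw(G) ≤ 4. For the lower bound, the 5 vertices {a, b, c, d, e} are pairwise adjacent, and any tree decomposition puts a clique entirely inside one bag — forcing width ≥ 4. The upper and lower bounds meet at 4, so that is the treewidth.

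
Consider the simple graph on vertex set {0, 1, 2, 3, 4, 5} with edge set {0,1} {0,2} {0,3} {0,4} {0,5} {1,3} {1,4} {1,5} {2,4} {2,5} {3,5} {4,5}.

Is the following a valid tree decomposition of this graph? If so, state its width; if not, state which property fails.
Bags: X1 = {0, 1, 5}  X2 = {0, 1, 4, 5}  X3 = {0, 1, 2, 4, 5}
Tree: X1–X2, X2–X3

No — vertex 3 appears in no bag.

A tree decomposition must satisfy three properties: every vertex lies in some bag; for every edge, both endpoints lie together in some bag; and for every vertex, the bags containing it form a connected subtree. Here vertex 3 appears in no bag, so the decomposition is invalid.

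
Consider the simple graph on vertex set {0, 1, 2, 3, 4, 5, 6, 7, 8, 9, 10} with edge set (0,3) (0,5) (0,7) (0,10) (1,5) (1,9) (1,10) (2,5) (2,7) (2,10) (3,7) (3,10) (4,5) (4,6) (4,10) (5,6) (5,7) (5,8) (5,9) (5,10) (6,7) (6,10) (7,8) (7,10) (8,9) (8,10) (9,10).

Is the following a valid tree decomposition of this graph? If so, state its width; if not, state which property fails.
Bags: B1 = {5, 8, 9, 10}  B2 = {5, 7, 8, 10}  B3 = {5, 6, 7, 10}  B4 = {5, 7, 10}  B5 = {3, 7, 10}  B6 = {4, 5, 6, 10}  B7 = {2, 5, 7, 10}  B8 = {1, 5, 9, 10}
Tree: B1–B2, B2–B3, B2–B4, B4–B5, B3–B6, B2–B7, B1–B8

No — vertex 0 appears in no bag.

A tree decomposition must satisfy three properties: every vertex lies in some bag; for every edge, both endpoints lie together in some bag; and for every vertex, the bags containing it form a connected subtree. Here vertex 0 appears in no bag, so the decomposition is invalid.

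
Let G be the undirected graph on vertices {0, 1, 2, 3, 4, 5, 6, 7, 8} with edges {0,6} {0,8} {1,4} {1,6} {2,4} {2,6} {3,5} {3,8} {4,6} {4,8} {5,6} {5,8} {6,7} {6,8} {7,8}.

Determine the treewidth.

2

A width-2 tree decomposition is:
Bags: B1 = {6, 7, 8}  B2 = {4, 6, 8}  B3 = {5, 6, 8}  B4 = {0, 6, 8}  B5 = {1, 4, 6}  B6 = {3, 5, 8}  B7 = {2, 4, 6}
Tree: B1–B2, B2–B3, B1–B4, B2–B5, B3–B6, B2–B7
Every bag has size at most 3, so the width is 3 − 1 = 2 and tw(G) ≤ 2. On the other hand G contains the 3-clique {3, 5, 8}. A clique must lie in a single bag of any decomposition, so no decomposition can have width below 2. Hence tw(G) = 2 exactly.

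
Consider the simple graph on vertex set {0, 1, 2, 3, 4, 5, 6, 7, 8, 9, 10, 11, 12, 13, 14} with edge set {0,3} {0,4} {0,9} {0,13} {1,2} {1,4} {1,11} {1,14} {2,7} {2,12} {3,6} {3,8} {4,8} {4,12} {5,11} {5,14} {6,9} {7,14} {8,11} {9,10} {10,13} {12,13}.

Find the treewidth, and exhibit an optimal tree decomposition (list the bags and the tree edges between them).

Treewidth 3.
One optimal decomposition is:
Bags: B1 = {6, 9, 10, 13}  B2 = {0, 6, 9, 13}  B3 = {0, 3, 6, 13}  B4 = {0, 3, 12, 13}  B5 = {0, 3, 4, 12}  B6 = {3, 4, 8, 12}  B7 = {2, 4, 8, 12}  B8 = {1, 2, 4, 8}  B9 = {1, 2, 8, 11}  B10 = {1, 2, 7, 11}  B11 = {1, 7, 11, 14}  B12 = {5, 7, 11, 14}
Tree: B1–B2, B2–B3, B3–B4, B4–B5, B5–B6, B6–B7, B7–B8, B8–B9, B9–B10, B10–B11, B11–B12

The largest bag has 4 vertices, giving width 3; this decomposition certifies tw(G) ≤ 3. For the lower bound: the 4 vertex sets {6,9,10}, {13}, {0}, {3,4,8,12} are disjoint, each induces a connected subgraph, and every pair is joined by at least one edge of G. Contracting each set to a single vertex therefore yields K_{4} as a minor, and since treewidth is minor-monotone, tw(G) ≥ tw(K_{4}) = 3. Hence tw(G) = 3 exactly.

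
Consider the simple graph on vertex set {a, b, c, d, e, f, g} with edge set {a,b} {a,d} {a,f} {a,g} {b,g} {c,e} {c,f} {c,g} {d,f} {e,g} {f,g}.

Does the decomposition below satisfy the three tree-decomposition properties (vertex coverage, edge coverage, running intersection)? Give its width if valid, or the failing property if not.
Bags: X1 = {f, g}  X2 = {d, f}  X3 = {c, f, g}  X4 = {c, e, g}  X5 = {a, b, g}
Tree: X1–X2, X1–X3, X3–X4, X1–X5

A tree decomposition must satisfy three properties: every vertex lies in some bag; for every edge, both endpoints lie together in some bag; and for every vertex, the bags containing it form a connected subtree. Here edge (a,f) lies in no bag, so the decomposition is invalid.

No — edge (a,f) lies in no bag.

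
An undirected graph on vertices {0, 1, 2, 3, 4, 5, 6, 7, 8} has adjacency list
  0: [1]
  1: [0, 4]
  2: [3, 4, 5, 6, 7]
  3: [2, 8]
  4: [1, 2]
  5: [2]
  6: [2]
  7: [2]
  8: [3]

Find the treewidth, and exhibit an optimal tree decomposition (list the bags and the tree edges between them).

The largest bag has 2 vertices, giving width 1; this decomposition certifies tw(G) ≤ 1. Since G has at least one edge (e.g. 4–2), it is not an edgeless graph, so tw(G) ≥ 1. Combining the bounds, tw(G) = 1.

Treewidth 1.
One optimal decomposition is:
Bags: B1 = {2, 4}  B2 = {2, 3}  B3 = {2, 5}  B4 = {3, 8}  B5 = {1, 4}  B6 = {2, 7}  B7 = {2, 6}  B8 = {0, 1}
Tree: B1–B2, B2–B3, B2–B4, B1–B5, B2–B6, B3–B7, B5–B8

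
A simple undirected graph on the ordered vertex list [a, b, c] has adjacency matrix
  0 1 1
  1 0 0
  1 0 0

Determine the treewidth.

A width-1 tree decomposition is:
Bags: B1 = {a, c}  B2 = {a, b}
Tree: B1–B2
The largest bag has 2 vertices, giving width 1; this decomposition certifies tw(G) ≤ 1. G has an edge, so its treewidth is at least 1. Therefore the treewidth is 1.

1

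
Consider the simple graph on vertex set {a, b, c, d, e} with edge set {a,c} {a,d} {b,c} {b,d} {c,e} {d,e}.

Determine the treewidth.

A width-2 tree decomposition is:
Bags: B1 = {c, d, e}  B2 = {a, c, d}  B3 = {b, c, d}
Tree: B1–B2, B2–B3
The largest bag has 3 vertices, giving width 2; this decomposition certifies tw(G) ≤ 2. The edges e–c–a–d–e form a cycle, so G is not a tree and its treewidth is at least 2. The upper and lower bounds meet at 2, so that is the treewidth.

2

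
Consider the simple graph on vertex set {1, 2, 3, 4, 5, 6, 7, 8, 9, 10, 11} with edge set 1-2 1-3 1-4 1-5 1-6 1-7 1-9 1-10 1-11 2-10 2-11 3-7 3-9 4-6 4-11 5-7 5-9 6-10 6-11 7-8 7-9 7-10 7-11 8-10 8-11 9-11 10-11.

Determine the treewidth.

A width-3 tree decomposition is:
Bags: B1 = {1, 7, 10, 11}  B2 = {1, 6, 10, 11}  B3 = {1, 7, 9, 11}  B4 = {1, 2, 10, 11}  B5 = {1, 3, 7, 9}  B6 = {1, 4, 6, 11}  B7 = {7, 8, 10, 11}  B8 = {1, 5, 7, 9}
Tree: B1–B2, B1–B3, B2–B4, B3–B5, B2–B6, B1–B7, B5–B8
The largest bag has 4 vertices, giving width 3; this decomposition certifies tw(G) ≤ 3. For the lower bound, the 4 vertices {7, 8, 10, 11} are pairwise adjacent, and any tree decomposition puts a clique entirely inside one bag — forcing width ≥ 3. Combining the bounds, tw(G) = 3.

3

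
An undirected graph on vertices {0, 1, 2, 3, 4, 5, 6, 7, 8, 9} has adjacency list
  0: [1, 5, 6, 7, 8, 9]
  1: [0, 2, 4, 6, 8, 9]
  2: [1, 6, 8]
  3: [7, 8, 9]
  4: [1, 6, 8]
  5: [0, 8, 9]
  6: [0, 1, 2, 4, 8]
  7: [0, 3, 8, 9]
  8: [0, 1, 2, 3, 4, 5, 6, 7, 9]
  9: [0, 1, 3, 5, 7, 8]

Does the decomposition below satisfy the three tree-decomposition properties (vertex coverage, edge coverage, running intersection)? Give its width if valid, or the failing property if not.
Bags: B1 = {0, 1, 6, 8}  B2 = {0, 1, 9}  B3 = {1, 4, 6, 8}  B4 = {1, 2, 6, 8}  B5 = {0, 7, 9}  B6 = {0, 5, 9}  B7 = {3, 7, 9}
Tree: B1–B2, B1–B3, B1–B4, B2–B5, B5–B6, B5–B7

A tree decomposition must satisfy three properties: every vertex lies in some bag; for every edge, both endpoints lie together in some bag; and for every vertex, the bags containing it form a connected subtree. Here edge (8,9) lies in no bag, so the decomposition is invalid.

No — edge (8,9) lies in no bag.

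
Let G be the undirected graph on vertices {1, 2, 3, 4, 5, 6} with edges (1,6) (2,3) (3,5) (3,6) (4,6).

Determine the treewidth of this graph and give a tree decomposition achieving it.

Each bag holds 2 vertices, so the decomposition has width 1, which upper-bounds the treewidth. Since G has at least one edge (e.g. 6–3), it is not an edgeless graph, so tw(G) ≥ 1. Combining the bounds, tw(G) = 1.

Treewidth 1.
Bags: B1 = {3, 6}  B2 = {3, 5}  B3 = {1, 6}  B4 = {4, 6}  B5 = {2, 3}
Tree: B1–B2, B1–B3, B3–B4, B2–B5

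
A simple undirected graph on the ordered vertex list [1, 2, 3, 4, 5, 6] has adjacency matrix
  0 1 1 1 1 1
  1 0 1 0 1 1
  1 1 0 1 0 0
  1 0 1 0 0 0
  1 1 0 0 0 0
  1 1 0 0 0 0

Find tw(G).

2

A width-2 tree decomposition is:
Bags: B1 = {1, 2, 6}  B2 = {1, 2, 3}  B3 = {1, 3, 4}  B4 = {1, 2, 5}
Tree: B1–B2, B2–B3, B2–B4
Each bag holds 3 vertices, so the decomposition has width 2, which upper-bounds the treewidth. For the lower bound, the 3 vertices {1, 2, 3} are pairwise adjacent, and any tree decomposition puts a clique entirely inside one bag — forcing width ≥ 2. The upper and lower bounds meet at 2, so that is the treewidth.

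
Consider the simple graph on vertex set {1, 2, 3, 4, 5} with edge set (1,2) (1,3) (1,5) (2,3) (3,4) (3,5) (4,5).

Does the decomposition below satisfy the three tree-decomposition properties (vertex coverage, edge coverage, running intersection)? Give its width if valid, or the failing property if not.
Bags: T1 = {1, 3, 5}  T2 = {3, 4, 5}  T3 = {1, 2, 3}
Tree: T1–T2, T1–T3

Yes; width 2.

Vertex coverage: the bags together contain {1, 2, 3, 4, 5}, the full vertex set. Edge coverage: each edge of G has both endpoints in at least one bag. Running intersection: for every vertex, the bags containing it form a connected subtree. All three properties hold, so this is a valid tree decomposition of width max|bag| − 1 = 2, and hence tw(G) ≤ 2.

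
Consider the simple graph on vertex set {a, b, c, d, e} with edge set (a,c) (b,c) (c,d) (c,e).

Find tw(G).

A width-1 tree decomposition is:
Bags: B1 = {c, e}  B2 = {a, c}  B3 = {b, c}  B4 = {c, d}
Tree: B1–B2, B1–B3, B1–B4
Each bag holds 2 vertices, so the decomposition has width 1, which upper-bounds the treewidth. Any graph with an edge has treewidth ≥ 1, and G has the edge c–e. Combining the bounds, tw(G) = 1.

1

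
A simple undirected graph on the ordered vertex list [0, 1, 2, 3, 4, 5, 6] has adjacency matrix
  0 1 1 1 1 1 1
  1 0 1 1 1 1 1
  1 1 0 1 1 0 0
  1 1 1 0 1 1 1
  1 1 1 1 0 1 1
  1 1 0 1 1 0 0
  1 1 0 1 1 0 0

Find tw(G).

4

A width-4 tree decomposition is:
Bags: B1 = {0, 1, 2, 3, 4}  B2 = {0, 1, 3, 4, 5}  B3 = {0, 1, 3, 4, 6}
Tree: B1–B2, B1–B3
Each bag holds 5 vertices, so the decomposition has width 4, which upper-bounds the treewidth. Conversely, {0, 1, 2, 3, 4} is a clique of size 5, and the vertices of any clique must share a bag in every tree decomposition; so some bag has ≥ 5 vertices and tw(G) ≥ 4. Therefore the treewidth is 4.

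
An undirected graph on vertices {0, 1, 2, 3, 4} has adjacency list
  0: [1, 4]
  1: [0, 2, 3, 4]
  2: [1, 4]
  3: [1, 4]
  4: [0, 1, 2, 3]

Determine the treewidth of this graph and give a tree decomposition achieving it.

Treewidth 2.
One optimal decomposition is:
Bags: B1 = {1, 3, 4}  B2 = {1, 2, 4}  B3 = {0, 1, 4}
Tree: B1–B2, B2–B3

Every bag has size at most 3, so the width is 3 − 1 = 2 and tw(G) ≤ 2. On the other hand G contains the 3-clique {0, 1, 4}. A clique must lie in a single bag of any decomposition, so no decomposition can have width below 2. Hence tw(G) = 2 exactly.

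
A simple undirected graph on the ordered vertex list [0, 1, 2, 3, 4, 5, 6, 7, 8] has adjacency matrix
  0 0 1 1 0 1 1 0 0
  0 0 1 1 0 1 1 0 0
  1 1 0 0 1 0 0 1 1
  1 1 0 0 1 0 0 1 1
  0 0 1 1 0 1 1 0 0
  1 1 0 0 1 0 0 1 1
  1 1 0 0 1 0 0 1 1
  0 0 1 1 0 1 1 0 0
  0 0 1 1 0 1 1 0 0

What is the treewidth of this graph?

4

A width-4 tree decomposition is:
Bags: B1 = {1, 2, 3, 5, 6}  B2 = {2, 3, 4, 5, 6}  B3 = {0, 2, 3, 5, 6}  B4 = {2, 3, 5, 6, 7}  B5 = {2, 3, 5, 6, 8}
Tree: B1–B2, B2–B3, B3–B4, B4–B5
Each bag holds 5 vertices, so the decomposition has width 4, which upper-bounds the treewidth. For the lower bound: the 5 vertex sets {1,6}, {2,4}, {0,5}, {3}, {7} are disjoint, each induces a connected subgraph, and every pair is joined by at least one edge of G. Contracting each set to a single vertex therefore yields K_{5} as a minor, and since treewidth is minor-monotone, tw(G) ≥ tw(K_{5}) = 4. Combining the bounds, tw(G) = 4.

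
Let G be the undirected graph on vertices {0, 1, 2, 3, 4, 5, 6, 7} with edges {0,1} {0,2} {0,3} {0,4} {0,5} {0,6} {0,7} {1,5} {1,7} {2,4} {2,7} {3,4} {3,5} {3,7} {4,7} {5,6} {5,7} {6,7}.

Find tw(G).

A width-3 tree decomposition is:
Bags: B1 = {0, 3, 5, 7}  B2 = {0, 3, 4, 7}  B3 = {0, 1, 5, 7}  B4 = {0, 2, 4, 7}  B5 = {0, 5, 6, 7}
Tree: B1–B2, B1–B3, B2–B4, B3–B5
The largest bag has 4 vertices, giving width 3; this decomposition certifies tw(G) ≤ 3. On the other hand G contains the 4-clique {0, 2, 4, 7}. A clique must lie in a single bag of any decomposition, so no decomposition can have width below 3. Hence tw(G) = 3 exactly.

3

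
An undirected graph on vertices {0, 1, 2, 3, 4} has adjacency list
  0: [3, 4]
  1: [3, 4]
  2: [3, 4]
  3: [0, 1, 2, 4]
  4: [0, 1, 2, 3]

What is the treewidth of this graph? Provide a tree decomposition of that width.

Each bag holds 3 vertices, so the decomposition has width 2, which upper-bounds the treewidth. For the lower bound, the 3 vertices {0, 3, 4} are pairwise adjacent, and any tree decomposition puts a clique entirely inside one bag — forcing width ≥ 2. Combining the bounds, tw(G) = 2.

Treewidth 2.
One optimal decomposition is:
Bags: B1 = {1, 3, 4}  B2 = {2, 3, 4}  B3 = {0, 3, 4}
Tree: B1–B2, B2–B3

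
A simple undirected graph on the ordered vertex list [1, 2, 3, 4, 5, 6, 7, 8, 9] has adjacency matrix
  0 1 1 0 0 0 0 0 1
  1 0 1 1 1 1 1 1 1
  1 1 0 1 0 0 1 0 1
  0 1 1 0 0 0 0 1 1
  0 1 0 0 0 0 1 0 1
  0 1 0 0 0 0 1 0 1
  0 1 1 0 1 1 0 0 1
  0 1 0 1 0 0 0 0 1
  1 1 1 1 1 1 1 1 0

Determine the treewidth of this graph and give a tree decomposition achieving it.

Each bag holds 4 vertices, so the decomposition has width 3, which upper-bounds the treewidth. For the lower bound, the 4 vertices {2, 4, 8, 9} are pairwise adjacent, and any tree decomposition puts a clique entirely inside one bag — forcing width ≥ 3. Hence tw(G) = 3 exactly.

Treewidth 3.
One such decomposition:
Bags: B1 = {2, 3, 7, 9}  B2 = {2, 3, 4, 9}  B3 = {2, 6, 7, 9}  B4 = {2, 4, 8, 9}  B5 = {1, 2, 3, 9}  B6 = {2, 5, 7, 9}
Tree: B1–B2, B1–B3, B2–B4, B2–B5, B3–B6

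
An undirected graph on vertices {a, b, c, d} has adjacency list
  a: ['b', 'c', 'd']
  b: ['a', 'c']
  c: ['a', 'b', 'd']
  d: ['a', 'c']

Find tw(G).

A width-2 tree decomposition is:
Bags: B1 = {a, c, d}  B2 = {a, b, c}
Tree: B1–B2
The largest bag has 3 vertices, giving width 2; this decomposition certifies tw(G) ≤ 2. For the lower bound, the 3 vertices {a, c, d} are pairwise adjacent, and any tree decomposition puts a clique entirely inside one bag — forcing width ≥ 2. Hence tw(G) = 2 exactly.

2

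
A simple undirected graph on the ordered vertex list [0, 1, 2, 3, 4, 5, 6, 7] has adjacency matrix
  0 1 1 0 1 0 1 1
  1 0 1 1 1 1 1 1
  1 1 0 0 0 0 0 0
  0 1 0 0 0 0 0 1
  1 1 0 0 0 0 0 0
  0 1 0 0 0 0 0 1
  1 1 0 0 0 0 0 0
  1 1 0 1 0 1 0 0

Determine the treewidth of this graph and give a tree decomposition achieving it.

The largest bag has 3 vertices, giving width 2; this decomposition certifies tw(G) ≤ 2. Conversely, {0, 1, 2} is a clique of size 3, and the vertices of any clique must share a bag in every tree decomposition; so some bag has ≥ 3 vertices and tw(G) ≥ 2. Therefore the treewidth is 2.

Treewidth 2.
One such decomposition:
Bags: B1 = {1, 5, 7}  B2 = {0, 1, 7}  B3 = {0, 1, 2}  B4 = {0, 1, 6}  B5 = {0, 1, 4}  B6 = {1, 3, 7}
Tree: B1–B2, B2–B3, B3–B4, B4–B5, B1–B6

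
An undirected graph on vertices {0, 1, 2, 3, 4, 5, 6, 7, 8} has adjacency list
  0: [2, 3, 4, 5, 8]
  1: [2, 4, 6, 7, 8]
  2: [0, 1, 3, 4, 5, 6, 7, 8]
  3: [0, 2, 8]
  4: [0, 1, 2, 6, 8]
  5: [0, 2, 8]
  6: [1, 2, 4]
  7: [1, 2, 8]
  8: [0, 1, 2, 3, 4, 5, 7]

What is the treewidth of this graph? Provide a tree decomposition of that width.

Each bag holds 4 vertices, so the decomposition has width 3, which upper-bounds the treewidth. Conversely, {0, 2, 3, 8} is a clique of size 4, and the vertices of any clique must share a bag in every tree decomposition; so some bag has ≥ 4 vertices and tw(G) ≥ 3. Combining the bounds, tw(G) = 3.

Treewidth 3.
One such decomposition:
Bags: B1 = {1, 2, 4, 8}  B2 = {1, 2, 7, 8}  B3 = {0, 2, 4, 8}  B4 = {0, 2, 5, 8}  B5 = {1, 2, 4, 6}  B6 = {0, 2, 3, 8}
Tree: B1–B2, B1–B3, B3–B4, B1–B5, B3–B6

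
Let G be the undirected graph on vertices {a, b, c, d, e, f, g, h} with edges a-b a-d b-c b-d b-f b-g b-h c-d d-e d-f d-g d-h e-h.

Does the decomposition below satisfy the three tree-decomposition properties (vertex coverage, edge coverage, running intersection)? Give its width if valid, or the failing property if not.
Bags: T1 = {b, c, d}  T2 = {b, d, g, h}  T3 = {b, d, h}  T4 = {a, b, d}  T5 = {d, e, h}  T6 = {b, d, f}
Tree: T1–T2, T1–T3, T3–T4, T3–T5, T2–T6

A tree decomposition must satisfy three properties: every vertex lies in some bag; for every edge, both endpoints lie together in some bag; and for every vertex, the bags containing it form a connected subtree. Here bags containing vertex h are not connected in the tree, so the decomposition is invalid.

No — bags containing vertex h are not connected in the tree.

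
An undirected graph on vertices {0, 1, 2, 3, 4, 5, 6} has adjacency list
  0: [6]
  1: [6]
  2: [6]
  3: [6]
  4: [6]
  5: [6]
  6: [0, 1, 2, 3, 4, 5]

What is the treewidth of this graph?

1

A width-1 tree decomposition is:
Bags: B1 = {3, 6}  B2 = {0, 6}  B3 = {1, 6}  B4 = {4, 6}  B5 = {5, 6}  B6 = {2, 6}
Tree: B1–B2, B1–B3, B1–B4, B4–B5, B4–B6
Each bag holds 2 vertices, so the decomposition has width 1, which upper-bounds the treewidth. Since G has at least one edge (e.g. 3–6), it is not an edgeless graph, so tw(G) ≥ 1. Hence tw(G) = 1 exactly.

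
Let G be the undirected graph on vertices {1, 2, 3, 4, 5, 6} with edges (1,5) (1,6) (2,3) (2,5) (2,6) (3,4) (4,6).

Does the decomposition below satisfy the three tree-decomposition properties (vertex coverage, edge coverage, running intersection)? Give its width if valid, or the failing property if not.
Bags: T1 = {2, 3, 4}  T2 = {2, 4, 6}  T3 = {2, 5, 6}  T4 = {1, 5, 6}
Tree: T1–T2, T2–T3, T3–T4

Checking the three conditions: (i) the bags cover all of {1, 2, 3, 4, 5, 6}; (ii) for each edge, some bag contains both endpoints; (iii) the bags containing any fixed vertex form a subtree. All hold, so the decomposition is valid with width 3 − 1 = 2.

Yes; width 2.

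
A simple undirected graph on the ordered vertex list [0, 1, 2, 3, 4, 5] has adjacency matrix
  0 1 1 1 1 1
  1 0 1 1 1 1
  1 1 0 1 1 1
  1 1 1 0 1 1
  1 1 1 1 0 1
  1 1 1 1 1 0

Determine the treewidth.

A width-5 tree decomposition is:
Bags: B1 = {0, 1, 2, 3, 4, 5}
Tree: (single bag)
A single bag containing all 6 vertices is trivially a valid decomposition of width 5. For the lower bound, the 6 vertices {0, 1, 2, 3, 4, 5} are pairwise adjacent, and any tree decomposition puts a clique entirely inside one bag — forcing width ≥ 5. The upper and lower bounds meet at 5, so that is the treewidth.

5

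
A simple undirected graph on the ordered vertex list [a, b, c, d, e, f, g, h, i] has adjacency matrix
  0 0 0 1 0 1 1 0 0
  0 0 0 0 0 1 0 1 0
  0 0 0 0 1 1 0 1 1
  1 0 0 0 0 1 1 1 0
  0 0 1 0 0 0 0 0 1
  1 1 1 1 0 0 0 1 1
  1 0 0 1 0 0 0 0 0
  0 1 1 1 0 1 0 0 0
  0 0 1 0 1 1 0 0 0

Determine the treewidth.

A width-2 tree decomposition is:
Bags: B1 = {c, f, i}  B2 = {c, f, h}  B3 = {b, f, h}  B4 = {d, f, h}  B5 = {a, d, f}  B6 = {c, e, i}  B7 = {a, d, g}
Tree: B1–B2, B2–B3, B2–B4, B4–B5, B1–B6, B5–B7
The largest bag has 3 vertices, giving width 2; this decomposition certifies tw(G) ≤ 2. On the other hand G contains the 3-clique {a, d, g}. A clique must lie in a single bag of any decomposition, so no decomposition can have width below 2. The upper and lower bounds meet at 2, so that is the treewidth.

2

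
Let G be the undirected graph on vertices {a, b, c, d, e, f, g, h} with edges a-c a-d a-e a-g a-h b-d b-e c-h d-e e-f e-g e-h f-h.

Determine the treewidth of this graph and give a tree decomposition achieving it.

Every bag has size at most 3, so the width is 3 − 1 = 2 and tw(G) ≤ 2. On the other hand G contains the 3-clique {a, d, e}. A clique must lie in a single bag of any decomposition, so no decomposition can have width below 2. Therefore the treewidth is 2.

Treewidth 2.
One optimal decomposition is:
Bags: B1 = {a, d, e}  B2 = {b, d, e}  B3 = {a, e, h}  B4 = {a, c, h}  B5 = {e, f, h}  B6 = {a, e, g}
Tree: B1–B2, B1–B3, B3–B4, B3–B5, B3–B6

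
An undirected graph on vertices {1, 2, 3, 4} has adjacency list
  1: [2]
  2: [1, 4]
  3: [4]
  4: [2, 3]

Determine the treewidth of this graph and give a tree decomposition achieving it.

Each bag holds 2 vertices, so the decomposition has width 1, which upper-bounds the treewidth. Any graph with an edge has treewidth ≥ 1, and G has the edge 3–4. Combining the bounds, tw(G) = 1.

Treewidth 1.
One such decomposition:
Bags: B1 = {3, 4}  B2 = {2, 4}  B3 = {1, 2}
Tree: B1–B2, B2–B3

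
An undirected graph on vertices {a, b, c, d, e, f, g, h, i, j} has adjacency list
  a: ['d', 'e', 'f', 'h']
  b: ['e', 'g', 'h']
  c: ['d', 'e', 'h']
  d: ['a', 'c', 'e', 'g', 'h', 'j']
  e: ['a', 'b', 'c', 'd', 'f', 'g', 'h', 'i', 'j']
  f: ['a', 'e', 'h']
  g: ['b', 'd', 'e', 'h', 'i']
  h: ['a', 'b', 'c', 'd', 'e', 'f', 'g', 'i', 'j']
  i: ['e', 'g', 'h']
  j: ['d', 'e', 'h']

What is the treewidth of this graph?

3

A width-3 tree decomposition is:
Bags: B1 = {d, e, g, h}  B2 = {a, d, e, h}  B3 = {a, e, f, h}  B4 = {b, e, g, h}  B5 = {c, d, e, h}  B6 = {e, g, h, i}  B7 = {d, e, h, j}
Tree: B1–B2, B2–B3, B1–B4, B1–B5, B4–B6, B1–B7
The largest bag has 4 vertices, giving width 3; this decomposition certifies tw(G) ≤ 3. For the lower bound, the 4 vertices {d, e, g, h} are pairwise adjacent, and any tree decomposition puts a clique entirely inside one bag — forcing width ≥ 3. The upper and lower bounds meet at 3, so that is the treewidth.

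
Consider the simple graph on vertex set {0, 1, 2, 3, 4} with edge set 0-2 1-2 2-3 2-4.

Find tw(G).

1

A width-1 tree decomposition is:
Bags: B1 = {2, 3}  B2 = {1, 2}  B3 = {0, 2}  B4 = {2, 4}
Tree: B1–B2, B1–B3, B3–B4
Every bag has size at most 2, so the width is 2 − 1 = 1 and tw(G) ≤ 1. G has an edge, so its treewidth is at least 1. Therefore the treewidth is 1.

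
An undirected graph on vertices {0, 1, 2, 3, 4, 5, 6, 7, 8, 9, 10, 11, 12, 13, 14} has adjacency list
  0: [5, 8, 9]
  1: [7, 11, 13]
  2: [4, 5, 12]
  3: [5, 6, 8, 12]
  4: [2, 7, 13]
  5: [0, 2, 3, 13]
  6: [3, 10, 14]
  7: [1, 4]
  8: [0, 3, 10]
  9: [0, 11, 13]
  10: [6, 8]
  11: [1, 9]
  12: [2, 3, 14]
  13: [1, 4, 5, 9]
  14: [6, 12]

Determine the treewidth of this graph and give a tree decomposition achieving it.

Every bag has size at most 4, so the width is 4 − 1 = 3 and tw(G) ≤ 3. For the lower bound: the 4 vertex sets {1,7,11}, {4}, {13}, {0,2,5,9} are disjoint, each induces a connected subgraph, and every pair is joined by at least one edge of G. Contracting each set to a single vertex therefore yields K_{4} as a minor, and since treewidth is minor-monotone, tw(G) ≥ tw(K_{4}) = 3. The upper and lower bounds meet at 3, so that is the treewidth.

Treewidth 3.
One such decomposition:
Bags: B1 = {1, 4, 7, 11}  B2 = {1, 4, 11, 13}  B3 = {4, 9, 11, 13}  B4 = {2, 4, 9, 13}  B5 = {2, 5, 9, 13}  B6 = {0, 2, 5, 9}  B7 = {0, 2, 5, 12}  B8 = {0, 3, 5, 12}  B9 = {0, 3, 8, 12}  B10 = {3, 8, 12, 14}  B11 = {3, 6, 8, 14}  B12 = {6, 8, 10, 14}
Tree: B1–B2, B2–B3, B3–B4, B4–B5, B5–B6, B6–B7, B7–B8, B8–B9, B9–B10, B10–B11, B11–B12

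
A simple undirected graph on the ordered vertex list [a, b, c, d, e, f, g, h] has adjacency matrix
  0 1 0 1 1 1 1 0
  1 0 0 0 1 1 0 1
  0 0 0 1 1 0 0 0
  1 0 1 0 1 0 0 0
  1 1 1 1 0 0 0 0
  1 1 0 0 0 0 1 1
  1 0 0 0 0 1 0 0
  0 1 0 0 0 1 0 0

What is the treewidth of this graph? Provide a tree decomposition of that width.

Treewidth 2.
Bags: B1 = {a, d, e}  B2 = {a, b, e}  B3 = {a, b, f}  B4 = {b, f, h}  B5 = {a, f, g}  B6 = {c, d, e}
Tree: B1–B2, B2–B3, B3–B4, B3–B5, B1–B6

Each bag holds 3 vertices, so the decomposition has width 2, which upper-bounds the treewidth. For the lower bound, the 3 vertices {b, f, h} are pairwise adjacent, and any tree decomposition puts a clique entirely inside one bag — forcing width ≥ 2. Hence tw(G) = 2 exactly.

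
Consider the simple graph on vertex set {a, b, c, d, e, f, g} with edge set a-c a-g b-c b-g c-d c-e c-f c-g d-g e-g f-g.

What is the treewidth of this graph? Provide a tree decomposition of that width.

Treewidth 2.
One such decomposition:
Bags: B1 = {b, c, g}  B2 = {a, c, g}  B3 = {c, e, g}  B4 = {c, f, g}  B5 = {c, d, g}
Tree: B1–B2, B1–B3, B3–B4, B2–B5

Every bag has size at most 3, so the width is 3 − 1 = 2 and tw(G) ≤ 2. For the lower bound, the 3 vertices {c, d, g} are pairwise adjacent, and any tree decomposition puts a clique entirely inside one bag — forcing width ≥ 2. The upper and lower bounds meet at 2, so that is the treewidth.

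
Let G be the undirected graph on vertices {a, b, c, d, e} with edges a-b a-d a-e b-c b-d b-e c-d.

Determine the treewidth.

2

A width-2 tree decomposition is:
Bags: B1 = {a, b, d}  B2 = {b, c, d}  B3 = {a, b, e}
Tree: B1–B2, B1–B3
The largest bag has 3 vertices, giving width 2; this decomposition certifies tw(G) ≤ 2. On the other hand G contains the 3-clique {b, c, d}. A clique must lie in a single bag of any decomposition, so no decomposition can have width below 2. Therefore the treewidth is 2.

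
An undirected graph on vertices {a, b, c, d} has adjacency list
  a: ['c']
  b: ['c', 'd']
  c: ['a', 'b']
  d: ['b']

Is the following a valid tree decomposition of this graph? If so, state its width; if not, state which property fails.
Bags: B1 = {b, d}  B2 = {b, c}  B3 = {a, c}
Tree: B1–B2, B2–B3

Vertex coverage: the bags together contain {a, b, c, d}, the full vertex set. Edge coverage: each edge of G has both endpoints in at least one bag. Running intersection: for every vertex, the bags containing it form a connected subtree. All three properties hold, so this is a valid tree decomposition of width max|bag| − 1 = 1, and hence tw(G) ≤ 1.

Yes; width 1.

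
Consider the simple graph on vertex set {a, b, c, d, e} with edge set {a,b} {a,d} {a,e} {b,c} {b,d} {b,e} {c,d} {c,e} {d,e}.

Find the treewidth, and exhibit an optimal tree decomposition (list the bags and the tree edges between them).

Each bag holds 4 vertices, so the decomposition has width 3, which upper-bounds the treewidth. Conversely, {b, c, d, e} is a clique of size 4, and the vertices of any clique must share a bag in every tree decomposition; so some bag has ≥ 4 vertices and tw(G) ≥ 3. Hence tw(G) = 3 exactly.

Treewidth 3.
Bags: B1 = {a, b, d, e}  B2 = {b, c, d, e}
Tree: B1–B2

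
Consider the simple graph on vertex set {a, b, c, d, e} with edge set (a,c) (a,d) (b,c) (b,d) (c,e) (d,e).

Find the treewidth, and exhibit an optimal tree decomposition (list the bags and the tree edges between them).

Each bag holds 3 vertices, so the decomposition has width 2, which upper-bounds the treewidth. Since e–d–b–c–e is a cycle in G, G is not acyclic. Forests are exactly the graphs of treewidth ≤ 1, so tw(G) ≥ 2. Hence tw(G) = 2 exactly.

Treewidth 2.
Bags: B1 = {c, d, e}  B2 = {b, c, d}  B3 = {a, c, d}
Tree: B1–B2, B2–B3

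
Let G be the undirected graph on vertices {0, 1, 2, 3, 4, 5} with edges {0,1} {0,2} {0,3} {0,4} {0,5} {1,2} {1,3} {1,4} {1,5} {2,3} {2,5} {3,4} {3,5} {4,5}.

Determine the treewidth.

A width-4 tree decomposition is:
Bags: B1 = {0, 1, 2, 3, 5}  B2 = {0, 1, 3, 4, 5}
Tree: B1–B2
The largest bag has 5 vertices, giving width 4; this decomposition certifies tw(G) ≤ 4. On the other hand G contains the 5-clique {0, 1, 2, 3, 5}. A clique must lie in a single bag of any decomposition, so no decomposition can have width below 4. Therefore the treewidth is 4.

4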